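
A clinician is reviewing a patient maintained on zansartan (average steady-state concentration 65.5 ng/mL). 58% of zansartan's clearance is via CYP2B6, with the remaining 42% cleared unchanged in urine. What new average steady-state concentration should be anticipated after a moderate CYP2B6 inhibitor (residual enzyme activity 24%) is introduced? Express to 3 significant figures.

CYP2B6: 0.58 × 0.24 = 0.1392
Other: 0.42 (unchanged)
New clearance relative to baseline: 0.1392 + 0.42 = 0.5592.
Average steady-state concentration ∝ 1/CL, so new value = 65.5 / 0.5592 = 117 ng/mL.

117 ng/mL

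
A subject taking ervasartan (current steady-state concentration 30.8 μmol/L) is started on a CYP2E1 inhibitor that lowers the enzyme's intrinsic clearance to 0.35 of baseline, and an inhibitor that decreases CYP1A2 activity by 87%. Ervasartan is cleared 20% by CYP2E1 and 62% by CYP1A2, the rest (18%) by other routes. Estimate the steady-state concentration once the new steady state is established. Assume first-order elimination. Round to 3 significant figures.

93.2 μmol/L

The CYP2E1 pathway (20% of clearance) is reduced to 0.35× activity: 0.2 × 0.35 = 0.07.
The CYP1A2 pathway (62% of clearance) drops to 0.13× activity: 0.62 × 0.13 = 0.0806.
Non-CYP routes (18%) are unchanged.
New clearance relative to baseline: 0.07 + 0.0806 + 0.18 = 0.3306.
Dividing the baseline by the relative clearance: 30.8 / 0.3306 = 93.2 μmol/L.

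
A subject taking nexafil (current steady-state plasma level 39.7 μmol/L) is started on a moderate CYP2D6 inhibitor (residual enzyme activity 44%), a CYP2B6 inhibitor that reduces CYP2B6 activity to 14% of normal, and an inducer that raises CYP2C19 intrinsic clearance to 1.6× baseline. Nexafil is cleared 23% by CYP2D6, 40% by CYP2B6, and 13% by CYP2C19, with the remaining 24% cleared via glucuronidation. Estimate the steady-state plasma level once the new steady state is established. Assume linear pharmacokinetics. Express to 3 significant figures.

The CYP2D6 pathway (23% of clearance) drops to 0.44× activity: 0.23 × 0.44 = 0.1012.
The CYP2B6 pathway (40% of clearance) falls to 0.14× activity: 0.4 × 0.14 = 0.056.
The CYP2C19 pathway (13% of clearance) increases to 1.6× activity: 0.13 × 1.6 = 0.208.
Non-CYP routes (24%) are unchanged.
CL_new/CL_old = 0.1012 + 0.056 + 0.208 + 0.24 = 0.6052.
Steady-state plasma level ∝ 1/CL: new value = 39.7 / 0.6052 = 65.6 μmol/L.

65.6 μmol/L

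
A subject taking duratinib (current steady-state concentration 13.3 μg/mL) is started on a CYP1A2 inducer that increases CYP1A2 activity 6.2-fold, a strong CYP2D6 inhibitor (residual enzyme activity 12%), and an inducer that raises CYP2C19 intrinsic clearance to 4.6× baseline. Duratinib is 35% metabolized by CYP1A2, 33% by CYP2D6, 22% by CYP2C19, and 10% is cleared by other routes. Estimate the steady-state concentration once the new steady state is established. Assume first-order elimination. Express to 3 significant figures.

4.00 μg/mL

The CYP1A2 pathway (35% of clearance) rises to 6.2× activity: 0.35 × 6.2 = 2.17.
The CYP2D6 pathway (33% of clearance) falls to 0.12× activity: 0.33 × 0.12 = 0.0396.
The CYP2C19 pathway (22% of clearance) increases to 4.6× activity: 0.22 × 4.6 = 1.012.
Non-CYP routes (10%) are unchanged.
Relative clearance = 2.17 + 0.0396 + 1.012 + 0.1 = 3.3216.
New steady-state concentration = 13.3 / 3.3216 = 4.00 μg/mL (concentration scales inversely with clearance).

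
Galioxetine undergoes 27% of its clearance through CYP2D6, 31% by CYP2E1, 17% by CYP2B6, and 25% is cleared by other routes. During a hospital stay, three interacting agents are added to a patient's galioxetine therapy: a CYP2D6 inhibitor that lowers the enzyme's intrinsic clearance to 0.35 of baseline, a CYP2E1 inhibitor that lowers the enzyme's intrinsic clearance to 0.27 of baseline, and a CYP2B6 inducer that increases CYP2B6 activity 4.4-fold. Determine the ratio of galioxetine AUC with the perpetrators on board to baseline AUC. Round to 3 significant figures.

The CYP2D6 pathway (27% of clearance) drops to 0.35× activity: 0.27 × 0.35 = 0.0945.
The CYP2E1 pathway (31% of clearance) falls to 0.27× activity: 0.31 × 0.27 = 0.0837.
The CYP2B6 pathway (17% of clearance) rises to 4.4× activity: 0.17 × 4.4 = 0.748.
The remaining 25% of clearance is unaffected.
Relative clearance = 0.0945 + 0.0837 + 0.748 + 0.25 = 1.1762.
AUC ∝ 1/CL: fold-change = 1 / 1.1762 = 0.850.

0.850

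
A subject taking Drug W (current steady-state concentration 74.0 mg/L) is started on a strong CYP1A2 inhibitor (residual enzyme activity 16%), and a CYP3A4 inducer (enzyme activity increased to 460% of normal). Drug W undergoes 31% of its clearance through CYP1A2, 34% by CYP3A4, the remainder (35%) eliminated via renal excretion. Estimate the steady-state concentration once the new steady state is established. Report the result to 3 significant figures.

37.7 mg/L

The CYP1A2 pathway (31% of clearance) drops to 0.16× activity: 0.31 × 0.16 = 0.0496.
The CYP3A4 pathway (34% of clearance) increases to 4.6× activity: 0.34 × 4.6 = 1.564.
The remaining 35% of clearance is unaffected.
Relative clearance = 0.0496 + 1.564 + 0.35 = 1.9636.
Dividing the baseline by the relative clearance: 74.0 / 1.9636 = 37.7 mg/L.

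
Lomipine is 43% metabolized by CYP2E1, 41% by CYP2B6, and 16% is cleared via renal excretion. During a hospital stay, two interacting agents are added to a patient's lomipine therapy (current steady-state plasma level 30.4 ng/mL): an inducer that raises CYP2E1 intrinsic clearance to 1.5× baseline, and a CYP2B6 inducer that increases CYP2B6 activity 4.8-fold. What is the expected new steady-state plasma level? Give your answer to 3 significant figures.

The CYP2E1 pathway (43% of clearance) increases to 1.5× activity: 0.43 × 1.5 = 0.645.
The CYP2B6 pathway (41% of clearance) increases to 4.8× activity: 0.41 × 4.8 = 1.968.
The remaining 16% of clearance is unaffected.
CL_new/CL_old = 0.645 + 1.968 + 0.16 = 2.773.
New steady-state plasma level = 30.4 / 2.773 = 11.0 ng/mL (concentration scales inversely with clearance).

11.0 ng/mL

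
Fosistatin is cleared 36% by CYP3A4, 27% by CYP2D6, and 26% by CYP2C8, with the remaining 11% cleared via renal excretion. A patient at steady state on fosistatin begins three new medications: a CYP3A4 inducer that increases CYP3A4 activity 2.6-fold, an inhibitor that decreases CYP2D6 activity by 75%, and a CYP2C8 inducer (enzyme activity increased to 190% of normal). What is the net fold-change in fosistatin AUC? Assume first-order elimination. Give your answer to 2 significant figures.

0.62

The CYP3A4 pathway (36% of clearance) increases to 2.6× activity: 0.36 × 2.6 = 0.936.
The CYP2D6 pathway (27% of clearance) is reduced to 0.25× activity: 0.27 × 0.25 = 0.0675.
The CYP2C8 pathway (26% of clearance) is boosted to 1.9× activity: 0.26 × 1.9 = 0.494.
The remaining 11% of clearance is unaffected.
CL_new/CL_old = 0.936 + 0.0675 + 0.494 + 0.11 = 1.6075.
AUC ∝ 1/CL: fold-change = 1 / 1.6075 = 0.62.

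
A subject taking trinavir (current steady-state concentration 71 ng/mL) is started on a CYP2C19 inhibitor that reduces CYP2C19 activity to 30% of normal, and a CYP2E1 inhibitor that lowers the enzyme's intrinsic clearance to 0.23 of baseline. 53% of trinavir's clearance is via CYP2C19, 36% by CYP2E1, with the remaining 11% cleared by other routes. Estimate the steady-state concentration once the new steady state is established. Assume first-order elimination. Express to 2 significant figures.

The CYP2C19 pathway (53% of clearance) falls to 0.3× activity: 0.53 × 0.3 = 0.159.
The CYP2E1 pathway (36% of clearance) falls to 0.23× activity: 0.36 × 0.23 = 0.0828.
The remaining 11% of clearance is unaffected.
Relative clearance = 0.159 + 0.0828 + 0.11 = 0.3518.
Dividing the baseline by the relative clearance: 71 / 0.3518 = 2.0 × 10² ng/mL.

2.0 × 10² ng/mL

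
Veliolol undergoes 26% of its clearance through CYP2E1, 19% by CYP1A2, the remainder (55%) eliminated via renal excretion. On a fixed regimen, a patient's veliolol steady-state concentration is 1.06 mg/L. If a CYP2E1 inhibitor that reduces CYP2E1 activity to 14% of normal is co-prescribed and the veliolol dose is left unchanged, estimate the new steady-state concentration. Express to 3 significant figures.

The CYP2E1 pathway (26% of clearance) drops to 0.14× activity: 0.26 × 0.14 = 0.0364.
CYP1A2 (19%) and the residual 55% are unaffected.
New clearance relative to baseline: 0.0364 + 0.19 + 0.55 = 0.7764.
With dosing unchanged, steady-state concentration scales as 1/CL: 1.06 / 0.7764 = 1.37 mg/L.

1.37 mg/L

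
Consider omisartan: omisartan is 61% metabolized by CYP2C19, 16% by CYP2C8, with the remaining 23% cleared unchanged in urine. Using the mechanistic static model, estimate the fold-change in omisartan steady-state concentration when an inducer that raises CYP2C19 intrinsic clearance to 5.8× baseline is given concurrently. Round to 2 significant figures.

0.25

The CYP2C19 pathway (61% of clearance) is boosted to 5.8× activity: 0.61 × 5.8 = 3.538.
CYP2C8 (16%) and the residual 23% are unaffected.
CL_new/CL_old = 3.538 + 0.16 + 0.23 = 3.928.
Steady-state concentration is inversely proportional to clearance, so the fold-change is 1 / 3.928 = 0.25.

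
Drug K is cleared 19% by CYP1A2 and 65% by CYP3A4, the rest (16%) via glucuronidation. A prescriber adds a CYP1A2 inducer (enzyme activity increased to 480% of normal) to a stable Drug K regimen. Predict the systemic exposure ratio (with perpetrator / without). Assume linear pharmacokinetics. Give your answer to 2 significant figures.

CYP1A2: 0.19 × 4.8 = 0.912
CYP3A4: 0.65 (unchanged)
Other: 0.16 (unchanged)
CL_new/CL_old = 0.912 + 0.65 + 0.16 = 1.722.
Since systemic exposure ∝ 1/CL, the ratio is 1 / 1.722 = 0.58.

0.58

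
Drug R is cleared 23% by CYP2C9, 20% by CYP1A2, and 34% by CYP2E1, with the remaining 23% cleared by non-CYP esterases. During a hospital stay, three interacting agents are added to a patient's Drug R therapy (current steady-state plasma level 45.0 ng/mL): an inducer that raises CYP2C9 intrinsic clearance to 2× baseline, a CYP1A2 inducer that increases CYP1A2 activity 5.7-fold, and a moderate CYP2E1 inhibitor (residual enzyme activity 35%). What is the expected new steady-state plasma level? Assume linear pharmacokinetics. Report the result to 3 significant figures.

23.1 ng/mL

The CYP2C9 pathway (23% of clearance) increases to 2× activity: 0.23 × 2 = 0.46.
The CYP1A2 pathway (20% of clearance) rises to 5.7× activity: 0.2 × 5.7 = 1.14.
The CYP2E1 pathway (34% of clearance) falls to 0.35× activity: 0.34 × 0.35 = 0.119.
Non-CYP routes (23%) are unchanged.
New clearance relative to baseline: 0.46 + 1.14 + 0.119 + 0.23 = 1.949.
Steady-state plasma level ∝ 1/CL: new value = 45.0 / 1.949 = 23.1 ng/mL.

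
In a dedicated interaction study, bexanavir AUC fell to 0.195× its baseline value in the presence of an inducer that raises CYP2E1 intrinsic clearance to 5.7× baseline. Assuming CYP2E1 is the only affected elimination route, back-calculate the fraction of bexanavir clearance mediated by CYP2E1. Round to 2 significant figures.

Let x = fm,CYP2E1. Because AUC ∝ 1/CL, relative clearance rose to 1/0.195 = 5.128.
Setting x·5.7 + (1 − x) = 5.128 and solving: x = (5.128 − 1)/(5.7 − 1) = 0.88.

0.88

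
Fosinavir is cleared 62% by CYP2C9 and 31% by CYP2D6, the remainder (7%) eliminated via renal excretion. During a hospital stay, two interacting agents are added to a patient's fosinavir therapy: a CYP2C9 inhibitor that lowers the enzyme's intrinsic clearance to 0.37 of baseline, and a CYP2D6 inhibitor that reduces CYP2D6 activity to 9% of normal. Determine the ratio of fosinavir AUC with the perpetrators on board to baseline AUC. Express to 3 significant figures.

3.06

The CYP2C9 pathway (62% of clearance) drops to 0.37× activity: 0.62 × 0.37 = 0.2294.
The CYP2D6 pathway (31% of clearance) falls to 0.09× activity: 0.31 × 0.09 = 0.0279.
The remaining 7% of clearance is unaffected.
CL_new/CL_old = 0.2294 + 0.0279 + 0.07 = 0.3273.
Net AUC ratio = 1 / 0.3273 = 3.06.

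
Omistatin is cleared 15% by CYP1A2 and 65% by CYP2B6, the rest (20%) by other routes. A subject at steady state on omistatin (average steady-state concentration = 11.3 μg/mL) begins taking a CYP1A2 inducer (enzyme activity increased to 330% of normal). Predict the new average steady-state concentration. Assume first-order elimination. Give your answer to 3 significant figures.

8.40 μg/mL

The CYP1A2 pathway (15% of clearance) is boosted to 3.3× activity: 0.15 × 3.3 = 0.495.
CYP2B6 (65%) and the residual 20% are unaffected.
CL_new/CL_old = 0.495 + 0.65 + 0.2 = 1.345.
Average steady-state concentration ∝ 1/CL, so new value = 11.3 / 1.345 = 8.40 μg/mL.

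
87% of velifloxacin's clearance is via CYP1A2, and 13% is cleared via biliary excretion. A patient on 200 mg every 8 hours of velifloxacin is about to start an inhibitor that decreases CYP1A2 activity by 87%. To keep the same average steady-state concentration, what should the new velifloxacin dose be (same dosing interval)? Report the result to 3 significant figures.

48.6 mg

The CYP1A2 pathway (87% of clearance) is reduced to 0.13× activity: 0.87 × 0.13 = 0.1131.
The remaining 13% of clearance is unaffected.
CL_new/CL_old = 0.1131 + 0.13 = 0.2431.
To maintain the same steady-state level, dose must scale with clearance: new dose = 200 × 0.2431 = 48.6 mg.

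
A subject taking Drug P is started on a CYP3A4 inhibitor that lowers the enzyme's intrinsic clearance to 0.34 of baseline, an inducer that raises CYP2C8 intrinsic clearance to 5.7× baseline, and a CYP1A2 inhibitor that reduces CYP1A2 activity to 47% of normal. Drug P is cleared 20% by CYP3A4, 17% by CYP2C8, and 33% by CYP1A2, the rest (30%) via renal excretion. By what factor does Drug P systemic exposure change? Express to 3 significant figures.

CYP3A4: 0.2 × 0.34 = 0.068
CYP2C8: 0.17 × 5.7 = 0.969
CYP1A2: 0.33 × 0.47 = 0.1551
Other: 0.3 (unchanged)
CL_new/CL_old = 0.068 + 0.969 + 0.1551 + 0.3 = 1.4921.
Net systemic exposure ratio = 1 / 1.4921 = 0.670.

0.670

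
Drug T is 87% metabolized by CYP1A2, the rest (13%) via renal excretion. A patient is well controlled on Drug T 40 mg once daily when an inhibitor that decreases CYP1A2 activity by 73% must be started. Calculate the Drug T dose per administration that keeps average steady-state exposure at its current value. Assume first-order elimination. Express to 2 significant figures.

The CYP1A2 pathway (87% of clearance) falls to 0.27× activity: 0.87 × 0.27 = 0.2349.
The remaining 13% of clearance is unaffected.
New clearance relative to baseline: 0.2349 + 0.13 = 0.3649.
Css,avg = (dose rate)/CL, so holding Css fixed requires dose ∝ CL: 40 × 0.3649 = 15 mg.

15 mg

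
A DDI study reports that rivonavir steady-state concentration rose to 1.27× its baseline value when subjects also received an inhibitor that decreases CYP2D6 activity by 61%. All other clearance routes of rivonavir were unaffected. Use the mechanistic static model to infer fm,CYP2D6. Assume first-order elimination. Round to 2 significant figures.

Call the CYP2D6 fraction fm. After the interaction, CL_new/CL_old = fm × 0.39 + (1 − fm).
Steady-state concentration ratio = 1 / (new CL fraction), so new CL fraction = 1 / 1.27 = 0.7874.
fm × 0.39 + 1 − fm = 0.7874  ⇒  fm × (0.39 − 1) = −0.2126  ⇒  fm = 0.35.

0.35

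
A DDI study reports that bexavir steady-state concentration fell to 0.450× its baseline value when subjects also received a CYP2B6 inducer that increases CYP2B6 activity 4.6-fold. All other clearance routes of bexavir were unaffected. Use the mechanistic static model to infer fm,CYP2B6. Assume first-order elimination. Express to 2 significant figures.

0.34

Write x for the fraction cleared via CYP2B6. The observed steady-state concentration change means clearance rose to 1/0.450 = 2.222 of baseline.
Only the CYP2B6 route changed, so 2.222 = x·4.6 + (1 − x), giving x = 0.34.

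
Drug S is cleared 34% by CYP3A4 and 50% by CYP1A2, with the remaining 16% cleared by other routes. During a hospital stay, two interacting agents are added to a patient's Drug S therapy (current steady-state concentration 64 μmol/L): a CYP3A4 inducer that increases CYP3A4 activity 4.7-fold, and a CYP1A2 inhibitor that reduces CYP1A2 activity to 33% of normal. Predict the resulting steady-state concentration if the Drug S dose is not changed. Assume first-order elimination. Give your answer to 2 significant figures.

The CYP3A4 pathway (34% of clearance) is boosted to 4.7× activity: 0.34 × 4.7 = 1.598.
The CYP1A2 pathway (50% of clearance) is reduced to 0.33× activity: 0.5 × 0.33 = 0.165.
The remaining 16% of clearance is unaffected.
CL_new/CL_old = 1.598 + 0.165 + 0.16 = 1.923.
Dividing the baseline by the relative clearance: 64 / 1.923 = 33 μmol/L.

33 μmol/L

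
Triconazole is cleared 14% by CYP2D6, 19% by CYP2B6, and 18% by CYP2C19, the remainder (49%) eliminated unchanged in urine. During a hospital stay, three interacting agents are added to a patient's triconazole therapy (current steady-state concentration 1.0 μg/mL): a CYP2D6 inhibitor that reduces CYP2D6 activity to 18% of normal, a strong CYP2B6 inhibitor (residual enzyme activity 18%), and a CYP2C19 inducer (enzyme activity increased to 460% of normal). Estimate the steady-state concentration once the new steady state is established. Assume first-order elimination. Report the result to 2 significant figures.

The CYP2D6 pathway (14% of clearance) drops to 0.18× activity: 0.14 × 0.18 = 0.0252.
The CYP2B6 pathway (19% of clearance) falls to 0.18× activity: 0.19 × 0.18 = 0.0342.
The CYP2C19 pathway (18% of clearance) increases to 4.6× activity: 0.18 × 4.6 = 0.828.
Non-CYP routes (49%) are unchanged.
CL_new/CL_old = 0.0252 + 0.0342 + 0.828 + 0.49 = 1.3774.
Steady-state concentration ∝ 1/CL: new value = 1.0 / 1.3774 = 0.73 μg/mL.

0.73 μg/mL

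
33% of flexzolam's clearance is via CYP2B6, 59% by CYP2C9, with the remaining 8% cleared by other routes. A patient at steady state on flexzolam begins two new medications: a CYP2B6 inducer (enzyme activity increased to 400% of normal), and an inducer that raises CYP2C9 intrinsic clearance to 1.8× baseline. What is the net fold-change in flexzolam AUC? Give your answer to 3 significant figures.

The CYP2B6 pathway (33% of clearance) increases to 4× activity: 0.33 × 4 = 1.32.
The CYP2C9 pathway (59% of clearance) increases to 1.8× activity: 0.59 × 1.8 = 1.062.
The remaining 8% of clearance is unaffected.
Relative clearance = 1.32 + 1.062 + 0.08 = 2.462.
Because AUC varies inversely with clearance, the combined effect is 1 / 2.462 = 0.406.

0.406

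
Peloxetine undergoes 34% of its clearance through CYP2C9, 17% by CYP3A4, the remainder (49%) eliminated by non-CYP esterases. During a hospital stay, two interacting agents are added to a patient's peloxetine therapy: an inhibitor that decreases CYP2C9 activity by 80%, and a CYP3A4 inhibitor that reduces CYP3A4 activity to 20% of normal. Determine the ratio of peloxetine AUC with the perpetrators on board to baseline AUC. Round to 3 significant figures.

1.69

CYP2C9: 0.34 × 0.2 = 0.068
CYP3A4: 0.17 × 0.2 = 0.034
Other: 0.49 (unchanged)
New clearance relative to baseline: 0.068 + 0.034 + 0.49 = 0.592.
Because AUC varies inversely with clearance, the combined effect is 1 / 0.592 = 1.69.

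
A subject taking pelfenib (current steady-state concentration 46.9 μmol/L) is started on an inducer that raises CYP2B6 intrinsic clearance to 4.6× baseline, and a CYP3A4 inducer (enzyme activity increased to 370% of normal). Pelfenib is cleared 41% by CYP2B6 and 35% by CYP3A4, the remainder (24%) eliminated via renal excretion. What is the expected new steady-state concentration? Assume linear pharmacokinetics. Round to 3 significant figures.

13.7 μmol/L

The CYP2B6 pathway (41% of clearance) rises to 4.6× activity: 0.41 × 4.6 = 1.886.
The CYP3A4 pathway (35% of clearance) rises to 3.7× activity: 0.35 × 3.7 = 1.295.
Non-CYP routes (24%) are unchanged.
Relative clearance = 1.886 + 1.295 + 0.24 = 3.421.
New steady-state concentration = 46.9 / 3.421 = 13.7 μmol/L (concentration scales inversely with clearance).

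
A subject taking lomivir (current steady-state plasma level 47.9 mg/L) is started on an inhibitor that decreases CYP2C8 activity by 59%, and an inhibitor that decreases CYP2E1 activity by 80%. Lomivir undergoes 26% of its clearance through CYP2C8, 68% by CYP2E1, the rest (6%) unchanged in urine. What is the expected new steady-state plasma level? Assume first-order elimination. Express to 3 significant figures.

158 mg/L

The CYP2C8 pathway (26% of clearance) drops to 0.41× activity: 0.26 × 0.41 = 0.1066.
The CYP2E1 pathway (68% of clearance) falls to 0.2× activity: 0.68 × 0.2 = 0.136.
Non-CYP routes (6%) are unchanged.
New clearance relative to baseline: 0.1066 + 0.136 + 0.06 = 0.3026.
Steady-state plasma level ∝ 1/CL: new value = 47.9 / 0.3026 = 158 mg/L.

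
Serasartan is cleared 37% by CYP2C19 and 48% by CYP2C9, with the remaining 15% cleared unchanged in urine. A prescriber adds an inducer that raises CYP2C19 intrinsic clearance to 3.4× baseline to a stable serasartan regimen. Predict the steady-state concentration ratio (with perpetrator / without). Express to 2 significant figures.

CYP2C19: 0.37 × 3.4 = 1.258
CYP2C9: 0.48 (unchanged)
Other: 0.15 (unchanged)
CL_new/CL_old = 1.258 + 0.48 + 0.15 = 1.888.
Steady-state concentration ratio = CL_old/CL_new = 1 / 1.888 = 0.53.

0.53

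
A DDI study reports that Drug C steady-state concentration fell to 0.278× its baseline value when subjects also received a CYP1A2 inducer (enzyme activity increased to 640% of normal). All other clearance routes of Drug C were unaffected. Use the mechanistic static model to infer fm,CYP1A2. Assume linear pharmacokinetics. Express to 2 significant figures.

0.48

Let x = fm,CYP1A2. Because steady-state concentration ∝ 1/CL, relative clearance rose to 1/0.278 = 3.597.
Setting x·6.4 + (1 − x) = 3.597 and solving: x = (3.597 − 1)/(6.4 − 1) = 0.48.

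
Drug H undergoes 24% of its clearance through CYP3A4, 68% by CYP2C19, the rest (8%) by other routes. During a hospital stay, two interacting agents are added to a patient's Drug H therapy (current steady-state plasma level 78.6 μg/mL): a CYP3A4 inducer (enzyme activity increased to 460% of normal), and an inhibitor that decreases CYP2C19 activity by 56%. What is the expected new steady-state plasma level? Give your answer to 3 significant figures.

The CYP3A4 pathway (24% of clearance) increases to 4.6× activity: 0.24 × 4.6 = 1.104.
The CYP2C19 pathway (68% of clearance) is reduced to 0.44× activity: 0.68 × 0.44 = 0.2992.
Non-CYP routes (8%) are unchanged.
New clearance relative to baseline: 1.104 + 0.2992 + 0.08 = 1.4832.
Dividing the baseline by the relative clearance: 78.6 / 1.4832 = 53.0 μg/mL.

53.0 μg/mL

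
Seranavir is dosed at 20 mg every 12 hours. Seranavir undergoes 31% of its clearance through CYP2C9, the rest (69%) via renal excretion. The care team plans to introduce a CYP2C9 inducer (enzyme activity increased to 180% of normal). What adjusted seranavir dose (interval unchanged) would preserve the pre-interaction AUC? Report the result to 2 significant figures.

CYP2C9: 0.31 × 1.8 = 0.558
Other: 0.69 (unchanged)
CL_new/CL_old = 0.558 + 0.69 = 1.248.
To maintain the same steady-state level, dose must scale with clearance: new dose = 20 × 1.248 = 25 mg.

25 mg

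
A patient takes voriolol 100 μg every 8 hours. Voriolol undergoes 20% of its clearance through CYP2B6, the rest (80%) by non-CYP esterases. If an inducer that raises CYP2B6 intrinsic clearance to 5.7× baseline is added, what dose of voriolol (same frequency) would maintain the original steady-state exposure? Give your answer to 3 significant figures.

194 μg

CYP2B6: 0.2 × 5.7 = 1.14
Other: 0.8 (unchanged)
New clearance relative to baseline: 1.14 + 0.8 = 1.94.
Exposure is unchanged when dose changes in proportion to clearance. New dose = 100 μg × 1.94 = 194 μg.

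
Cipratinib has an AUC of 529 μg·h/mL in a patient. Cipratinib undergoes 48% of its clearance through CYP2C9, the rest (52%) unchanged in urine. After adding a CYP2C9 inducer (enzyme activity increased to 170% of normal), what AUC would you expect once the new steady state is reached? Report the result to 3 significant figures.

396 μg·h/mL

The CYP2C9 pathway (48% of clearance) is boosted to 1.7× activity: 0.48 × 1.7 = 0.816.
Non-CYP routes (52%) are unchanged.
CL_new/CL_old = 0.816 + 0.52 = 1.336.
New AUC = baseline ÷ relative clearance = 529 / 1.336 = 396 μg·h/mL.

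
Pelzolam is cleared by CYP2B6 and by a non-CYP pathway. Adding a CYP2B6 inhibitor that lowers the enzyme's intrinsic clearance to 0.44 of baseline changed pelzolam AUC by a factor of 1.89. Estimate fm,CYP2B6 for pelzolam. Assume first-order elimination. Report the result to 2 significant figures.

0.84

CL'/CL = 1 / 1.89 = 0.5291
0.44·fm + (1 − fm) = 0.5291
fm = (0.5291 − 1) / (0.44 − 1) = 0.84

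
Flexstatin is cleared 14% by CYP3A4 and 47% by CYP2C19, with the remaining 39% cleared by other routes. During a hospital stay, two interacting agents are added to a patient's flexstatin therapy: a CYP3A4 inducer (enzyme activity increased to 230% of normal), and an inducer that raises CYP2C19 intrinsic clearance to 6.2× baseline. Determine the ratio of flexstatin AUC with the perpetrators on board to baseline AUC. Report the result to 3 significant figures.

0.276

The CYP3A4 pathway (14% of clearance) increases to 2.3× activity: 0.14 × 2.3 = 0.322.
The CYP2C19 pathway (47% of clearance) increases to 6.2× activity: 0.47 × 6.2 = 2.914.
Non-CYP routes (39%) are unchanged.
New clearance relative to baseline: 0.322 + 2.914 + 0.39 = 3.626.
Because AUC varies inversely with clearance, the combined effect is 1 / 3.626 = 0.276.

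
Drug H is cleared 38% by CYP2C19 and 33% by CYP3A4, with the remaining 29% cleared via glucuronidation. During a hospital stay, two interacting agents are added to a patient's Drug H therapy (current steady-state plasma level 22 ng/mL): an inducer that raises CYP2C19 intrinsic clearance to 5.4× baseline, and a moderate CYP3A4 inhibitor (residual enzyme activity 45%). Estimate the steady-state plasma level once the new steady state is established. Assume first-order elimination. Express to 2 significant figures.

8.8 ng/mL

CYP2C19: 0.38 × 5.4 = 2.052
CYP3A4: 0.33 × 0.45 = 0.1485
Other: 0.29 (unchanged)
CL_new/CL_old = 2.052 + 0.1485 + 0.29 = 2.4905.
Dividing the baseline by the relative clearance: 22 / 2.4905 = 8.8 ng/mL.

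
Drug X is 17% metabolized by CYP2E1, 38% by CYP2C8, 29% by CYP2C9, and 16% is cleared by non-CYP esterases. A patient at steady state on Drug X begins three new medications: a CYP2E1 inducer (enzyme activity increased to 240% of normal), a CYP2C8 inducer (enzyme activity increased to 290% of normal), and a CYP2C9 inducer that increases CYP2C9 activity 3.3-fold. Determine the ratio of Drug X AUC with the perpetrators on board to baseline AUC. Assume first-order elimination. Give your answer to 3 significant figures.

0.381

CYP2E1: 0.17 × 2.4 = 0.408
CYP2C8: 0.38 × 2.9 = 1.102
CYP2C9: 0.29 × 3.3 = 0.957
Other: 0.16 (unchanged)
New clearance relative to baseline: 0.408 + 1.102 + 0.957 + 0.16 = 2.627.
AUC ∝ 1/CL: fold-change = 1 / 2.627 = 0.381.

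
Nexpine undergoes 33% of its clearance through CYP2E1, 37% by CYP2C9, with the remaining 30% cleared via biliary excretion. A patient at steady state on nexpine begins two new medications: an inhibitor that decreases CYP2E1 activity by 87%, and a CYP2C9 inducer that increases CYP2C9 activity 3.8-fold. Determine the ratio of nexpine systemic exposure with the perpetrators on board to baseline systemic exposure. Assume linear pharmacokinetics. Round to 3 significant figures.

The CYP2E1 pathway (33% of clearance) is reduced to 0.13× activity: 0.33 × 0.13 = 0.0429.
The CYP2C9 pathway (37% of clearance) rises to 3.8× activity: 0.37 × 3.8 = 1.406.
The remaining 30% of clearance is unaffected.
Relative clearance = 0.0429 + 1.406 + 0.3 = 1.7489.
Because systemic exposure varies inversely with clearance, the combined effect is 1 / 1.7489 = 0.572.

0.572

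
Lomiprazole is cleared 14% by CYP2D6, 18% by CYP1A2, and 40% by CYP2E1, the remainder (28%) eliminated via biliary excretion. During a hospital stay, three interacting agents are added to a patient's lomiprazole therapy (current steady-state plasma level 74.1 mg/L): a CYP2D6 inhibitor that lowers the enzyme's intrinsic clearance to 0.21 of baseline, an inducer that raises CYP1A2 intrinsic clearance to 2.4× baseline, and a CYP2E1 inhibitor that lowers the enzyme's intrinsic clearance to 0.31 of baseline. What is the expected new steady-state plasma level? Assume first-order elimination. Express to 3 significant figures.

The CYP2D6 pathway (14% of clearance) drops to 0.21× activity: 0.14 × 0.21 = 0.0294.
The CYP1A2 pathway (18% of clearance) increases to 2.4× activity: 0.18 × 2.4 = 0.432.
The CYP2E1 pathway (40% of clearance) falls to 0.31× activity: 0.4 × 0.31 = 0.124.
The remaining 28% of clearance is unaffected.
CL_new/CL_old = 0.0294 + 0.432 + 0.124 + 0.28 = 0.8654.
Dividing the baseline by the relative clearance: 74.1 / 0.8654 = 85.6 mg/L.

85.6 mg/L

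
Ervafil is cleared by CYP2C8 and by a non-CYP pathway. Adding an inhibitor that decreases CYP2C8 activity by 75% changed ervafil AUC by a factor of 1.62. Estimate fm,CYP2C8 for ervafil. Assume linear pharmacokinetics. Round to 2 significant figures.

CL'/CL = 1 / 1.62 = 0.6173
0.25·fm + (1 − fm) = 0.6173
fm = (0.6173 − 1) / (0.25 − 1) = 0.51

0.51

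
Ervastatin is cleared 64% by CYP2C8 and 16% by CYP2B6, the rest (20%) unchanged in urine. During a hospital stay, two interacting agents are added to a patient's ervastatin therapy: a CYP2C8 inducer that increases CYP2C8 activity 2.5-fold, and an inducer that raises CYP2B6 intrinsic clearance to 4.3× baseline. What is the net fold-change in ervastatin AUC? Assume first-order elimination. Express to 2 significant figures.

CYP2C8: 0.64 × 2.5 = 1.6
CYP2B6: 0.16 × 4.3 = 0.688
Other: 0.2 (unchanged)
Relative clearance = 1.6 + 0.688 + 0.2 = 2.488.
Because AUC varies inversely with clearance, the combined effect is 1 / 2.488 = 0.40.

0.40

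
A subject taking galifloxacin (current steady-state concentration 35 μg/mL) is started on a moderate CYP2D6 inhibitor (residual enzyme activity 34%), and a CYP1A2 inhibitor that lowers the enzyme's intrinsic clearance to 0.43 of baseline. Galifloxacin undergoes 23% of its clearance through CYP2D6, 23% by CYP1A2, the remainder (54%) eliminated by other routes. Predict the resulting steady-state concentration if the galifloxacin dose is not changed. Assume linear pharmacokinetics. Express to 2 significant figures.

49 μg/mL

CYP2D6: 0.23 × 0.34 = 0.0782
CYP1A2: 0.23 × 0.43 = 0.0989
Other: 0.54 (unchanged)
CL_new/CL_old = 0.0782 + 0.0989 + 0.54 = 0.7171.
Dividing the baseline by the relative clearance: 35 / 0.7171 = 49 μg/mL.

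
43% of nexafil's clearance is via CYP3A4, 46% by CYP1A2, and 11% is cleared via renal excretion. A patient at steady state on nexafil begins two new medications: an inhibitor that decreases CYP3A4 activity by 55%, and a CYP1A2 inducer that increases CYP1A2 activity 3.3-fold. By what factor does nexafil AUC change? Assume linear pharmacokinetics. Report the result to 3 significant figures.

0.549

The CYP3A4 pathway (43% of clearance) falls to 0.45× activity: 0.43 × 0.45 = 0.1935.
The CYP1A2 pathway (46% of clearance) is boosted to 3.3× activity: 0.46 × 3.3 = 1.518.
Non-CYP routes (11%) are unchanged.
CL_new/CL_old = 0.1935 + 1.518 + 0.11 = 1.8215.
Net AUC ratio = 1 / 1.8215 = 0.549.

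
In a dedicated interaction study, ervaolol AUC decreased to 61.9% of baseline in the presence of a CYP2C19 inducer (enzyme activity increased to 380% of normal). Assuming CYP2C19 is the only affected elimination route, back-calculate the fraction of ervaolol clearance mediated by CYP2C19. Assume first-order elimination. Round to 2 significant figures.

Let fm be the CYP2C19 fraction. New clearance relative to baseline = fm × 3.8 + (1 − fm).
AUC ratio = 1 / (new CL fraction), so new CL fraction = 1 / 0.619 = 1.616.
fm × 3.8 + 1 − fm = 1.616  ⇒  fm × (3.8 − 1) = 0.6155  ⇒  fm = 0.22.

0.22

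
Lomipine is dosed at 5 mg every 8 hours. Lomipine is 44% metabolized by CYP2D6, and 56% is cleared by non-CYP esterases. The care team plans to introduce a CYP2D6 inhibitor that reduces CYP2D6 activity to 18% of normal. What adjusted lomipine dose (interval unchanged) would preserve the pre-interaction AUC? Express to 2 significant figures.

3.2 mg

The CYP2D6 pathway (44% of clearance) drops to 0.18× activity: 0.44 × 0.18 = 0.0792.
The remaining 56% of clearance is unaffected.
New clearance relative to baseline: 0.0792 + 0.56 = 0.6392.
To maintain the same steady-state level, dose must scale with clearance: new dose = 5 × 0.6392 = 3.2 mg.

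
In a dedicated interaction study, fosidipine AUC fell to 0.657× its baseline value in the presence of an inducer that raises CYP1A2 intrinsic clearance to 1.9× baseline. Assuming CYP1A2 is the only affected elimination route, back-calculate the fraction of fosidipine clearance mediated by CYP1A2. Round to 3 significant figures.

0.580

Write x for the fraction cleared via CYP1A2. The observed AUC change means clearance rose to 1/0.657 = 1.522 of baseline.
Setting x·1.9 + (1 − x) = 1.522 and solving: x = (1.522 − 1)/(1.9 − 1) = 0.580.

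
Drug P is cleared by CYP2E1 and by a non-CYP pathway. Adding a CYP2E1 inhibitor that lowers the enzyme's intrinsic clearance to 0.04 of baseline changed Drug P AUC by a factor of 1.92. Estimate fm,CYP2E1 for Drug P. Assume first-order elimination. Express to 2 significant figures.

Write x for the fraction cleared via CYP2E1. The observed AUC change means clearance fell to 1/1.92 = 0.5208 of baseline.
Only the CYP2E1 route changed, so 0.5208 = x·0.04 + (1 − x), giving x = 0.50.

0.50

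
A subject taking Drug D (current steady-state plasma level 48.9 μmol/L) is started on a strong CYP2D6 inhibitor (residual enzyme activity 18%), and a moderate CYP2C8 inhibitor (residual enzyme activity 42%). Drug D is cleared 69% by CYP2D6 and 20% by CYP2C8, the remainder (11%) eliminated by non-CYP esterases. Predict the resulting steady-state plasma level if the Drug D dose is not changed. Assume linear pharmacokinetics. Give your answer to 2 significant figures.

1.5 × 10² μmol/L

The CYP2D6 pathway (69% of clearance) is reduced to 0.18× activity: 0.69 × 0.18 = 0.1242.
The CYP2C8 pathway (20% of clearance) falls to 0.42× activity: 0.2 × 0.42 = 0.084.
The remaining 11% of clearance is unaffected.
Relative clearance = 0.1242 + 0.084 + 0.11 = 0.3182.
Dividing the baseline by the relative clearance: 48.9 / 0.3182 = 1.5 × 10² μmol/L.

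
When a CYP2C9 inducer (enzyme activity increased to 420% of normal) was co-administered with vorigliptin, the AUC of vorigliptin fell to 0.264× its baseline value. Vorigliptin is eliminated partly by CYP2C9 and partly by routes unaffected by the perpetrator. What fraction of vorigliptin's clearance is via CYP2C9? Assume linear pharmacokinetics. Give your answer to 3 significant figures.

CL'/CL = 1 / 0.264 = 3.788
4.2·fm + (1 − fm) = 3.788
fm = (3.788 − 1) / (4.2 − 1) = 0.871

0.871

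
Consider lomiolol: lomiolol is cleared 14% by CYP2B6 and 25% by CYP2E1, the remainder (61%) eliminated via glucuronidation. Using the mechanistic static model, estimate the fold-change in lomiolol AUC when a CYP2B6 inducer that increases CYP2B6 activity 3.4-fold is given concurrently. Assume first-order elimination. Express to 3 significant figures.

0.749

CYP2B6: 0.14 × 3.4 = 0.476
CYP2E1: 0.25 (unchanged)
Other: 0.61 (unchanged)
New clearance relative to baseline: 0.476 + 0.25 + 0.61 = 1.336.
AUC ratio = CL_old/CL_new = 1 / 1.336 = 0.749.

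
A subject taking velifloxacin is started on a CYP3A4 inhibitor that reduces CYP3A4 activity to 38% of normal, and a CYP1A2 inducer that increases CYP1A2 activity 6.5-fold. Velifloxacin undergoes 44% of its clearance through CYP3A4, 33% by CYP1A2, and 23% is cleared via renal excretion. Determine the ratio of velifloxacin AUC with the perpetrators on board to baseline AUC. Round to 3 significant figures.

0.393

The CYP3A4 pathway (44% of clearance) drops to 0.38× activity: 0.44 × 0.38 = 0.1672.
The CYP1A2 pathway (33% of clearance) rises to 6.5× activity: 0.33 × 6.5 = 2.145.
The remaining 23% of clearance is unaffected.
New clearance relative to baseline: 0.1672 + 2.145 + 0.23 = 2.5422.
Because AUC varies inversely with clearance, the combined effect is 1 / 2.5422 = 0.393.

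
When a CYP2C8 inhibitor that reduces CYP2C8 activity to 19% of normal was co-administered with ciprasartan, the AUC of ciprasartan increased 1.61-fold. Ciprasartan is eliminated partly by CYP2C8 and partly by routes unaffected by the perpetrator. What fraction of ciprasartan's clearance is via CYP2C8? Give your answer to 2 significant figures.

Let fm be the CYP2C8 fraction. New clearance relative to baseline = fm × 0.19 + (1 − fm).
AUC ratio = 1 / (new CL fraction), so new CL fraction = 1 / 1.61 = 0.6211.
fm × 0.19 + 1 − fm = 0.6211  ⇒  fm × (0.19 − 1) = −0.3789  ⇒  fm = 0.47.

0.47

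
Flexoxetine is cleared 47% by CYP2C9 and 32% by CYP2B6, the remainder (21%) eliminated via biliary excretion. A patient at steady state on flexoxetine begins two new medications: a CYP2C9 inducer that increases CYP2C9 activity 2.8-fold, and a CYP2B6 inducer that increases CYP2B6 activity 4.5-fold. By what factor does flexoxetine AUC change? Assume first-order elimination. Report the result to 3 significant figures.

The CYP2C9 pathway (47% of clearance) is boosted to 2.8× activity: 0.47 × 2.8 = 1.316.
The CYP2B6 pathway (32% of clearance) increases to 4.5× activity: 0.32 × 4.5 = 1.44.
The remaining 21% of clearance is unaffected.
New clearance relative to baseline: 1.316 + 1.44 + 0.21 = 2.966.
Net AUC ratio = 1 / 2.966 = 0.337.

0.337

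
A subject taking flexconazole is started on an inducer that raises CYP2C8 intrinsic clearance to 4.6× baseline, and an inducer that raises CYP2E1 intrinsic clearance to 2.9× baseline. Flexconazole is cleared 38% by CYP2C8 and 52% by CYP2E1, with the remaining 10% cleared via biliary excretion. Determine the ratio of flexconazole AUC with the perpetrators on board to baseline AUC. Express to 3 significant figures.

The CYP2C8 pathway (38% of clearance) increases to 4.6× activity: 0.38 × 4.6 = 1.748.
The CYP2E1 pathway (52% of clearance) increases to 2.9× activity: 0.52 × 2.9 = 1.508.
The remaining 10% of clearance is unaffected.
Relative clearance = 1.748 + 1.508 + 0.1 = 3.356.
Net AUC ratio = 1 / 3.356 = 0.298.

0.298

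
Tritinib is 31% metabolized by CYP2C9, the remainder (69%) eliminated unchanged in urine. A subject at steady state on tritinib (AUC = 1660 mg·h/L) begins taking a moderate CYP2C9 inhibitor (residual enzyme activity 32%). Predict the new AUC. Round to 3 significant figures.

2.10 × 10³ mg·h/L

CYP2C9: 0.31 × 0.32 = 0.0992
Other: 0.69 (unchanged)
CL_new/CL_old = 0.0992 + 0.69 = 0.7892.
New AUC = baseline ÷ relative clearance = 1660 / 0.7892 = 2.10 × 10³ mg·h/L.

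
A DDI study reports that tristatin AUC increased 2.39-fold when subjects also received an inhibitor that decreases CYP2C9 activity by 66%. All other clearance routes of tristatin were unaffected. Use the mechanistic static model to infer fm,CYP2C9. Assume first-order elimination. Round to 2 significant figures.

Let x = fm,CYP2C9. Because AUC ∝ 1/CL, relative clearance fell to 1/2.39 = 0.4184.
Setting x·0.34 + (1 − x) = 0.4184 and solving: x = (0.4184 − 1)/(0.34 − 1) = 0.88.

0.88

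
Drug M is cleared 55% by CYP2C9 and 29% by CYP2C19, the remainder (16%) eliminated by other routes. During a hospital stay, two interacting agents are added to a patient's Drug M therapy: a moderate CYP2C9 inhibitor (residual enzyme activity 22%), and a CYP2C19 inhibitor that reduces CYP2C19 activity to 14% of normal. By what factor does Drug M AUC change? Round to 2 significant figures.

The CYP2C9 pathway (55% of clearance) is reduced to 0.22× activity: 0.55 × 0.22 = 0.121.
The CYP2C19 pathway (29% of clearance) is reduced to 0.14× activity: 0.29 × 0.14 = 0.0406.
The remaining 16% of clearance is unaffected.
CL_new/CL_old = 0.121 + 0.0406 + 0.16 = 0.3216.
AUC ∝ 1/CL: fold-change = 1 / 0.3216 = 3.1.

3.1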